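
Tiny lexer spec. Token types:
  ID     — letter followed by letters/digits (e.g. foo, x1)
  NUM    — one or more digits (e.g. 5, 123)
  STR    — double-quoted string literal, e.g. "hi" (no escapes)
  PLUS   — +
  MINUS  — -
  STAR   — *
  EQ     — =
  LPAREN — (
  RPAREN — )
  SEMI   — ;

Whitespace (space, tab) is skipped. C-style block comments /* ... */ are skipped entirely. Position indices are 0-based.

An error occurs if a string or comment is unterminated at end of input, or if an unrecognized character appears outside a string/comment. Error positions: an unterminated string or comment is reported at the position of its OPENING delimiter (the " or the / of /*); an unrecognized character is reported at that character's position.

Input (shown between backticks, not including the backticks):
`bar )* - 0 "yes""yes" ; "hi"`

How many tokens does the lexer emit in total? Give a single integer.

Answer: 9

Derivation:
pos=0: emit ID 'bar' (now at pos=3)
pos=4: emit RPAREN ')'
pos=5: emit STAR '*'
pos=7: emit MINUS '-'
pos=9: emit NUM '0' (now at pos=10)
pos=11: enter STRING mode
pos=11: emit STR "yes" (now at pos=16)
pos=16: enter STRING mode
pos=16: emit STR "yes" (now at pos=21)
pos=22: emit SEMI ';'
pos=24: enter STRING mode
pos=24: emit STR "hi" (now at pos=28)
DONE. 9 tokens: [ID, RPAREN, STAR, MINUS, NUM, STR, STR, SEMI, STR]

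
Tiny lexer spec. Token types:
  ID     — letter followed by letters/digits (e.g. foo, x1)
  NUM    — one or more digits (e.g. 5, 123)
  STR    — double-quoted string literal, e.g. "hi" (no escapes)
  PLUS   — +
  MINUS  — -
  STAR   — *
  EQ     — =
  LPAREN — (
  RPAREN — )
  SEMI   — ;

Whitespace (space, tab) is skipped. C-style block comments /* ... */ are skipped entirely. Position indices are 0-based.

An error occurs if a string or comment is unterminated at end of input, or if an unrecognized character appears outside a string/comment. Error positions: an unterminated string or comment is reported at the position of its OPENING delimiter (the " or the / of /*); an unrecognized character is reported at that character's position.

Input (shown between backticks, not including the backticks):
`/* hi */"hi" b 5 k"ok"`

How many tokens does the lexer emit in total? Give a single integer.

pos=0: enter COMMENT mode (saw '/*')
exit COMMENT mode (now at pos=8)
pos=8: enter STRING mode
pos=8: emit STR "hi" (now at pos=12)
pos=13: emit ID 'b' (now at pos=14)
pos=15: emit NUM '5' (now at pos=16)
pos=17: emit ID 'k' (now at pos=18)
pos=18: enter STRING mode
pos=18: emit STR "ok" (now at pos=22)
DONE. 5 tokens: [STR, ID, NUM, ID, STR]

Answer: 5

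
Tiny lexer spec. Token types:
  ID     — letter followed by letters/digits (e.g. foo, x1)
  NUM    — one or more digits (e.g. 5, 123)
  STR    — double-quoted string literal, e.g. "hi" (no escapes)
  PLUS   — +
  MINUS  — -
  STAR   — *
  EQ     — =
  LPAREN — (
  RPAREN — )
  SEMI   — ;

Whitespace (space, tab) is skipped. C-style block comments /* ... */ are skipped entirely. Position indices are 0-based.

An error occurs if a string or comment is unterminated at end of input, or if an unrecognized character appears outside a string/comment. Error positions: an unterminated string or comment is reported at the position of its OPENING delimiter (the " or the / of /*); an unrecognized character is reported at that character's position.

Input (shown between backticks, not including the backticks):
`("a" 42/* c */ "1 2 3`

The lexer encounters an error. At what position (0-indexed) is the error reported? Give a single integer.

pos=0: emit LPAREN '('
pos=1: enter STRING mode
pos=1: emit STR "a" (now at pos=4)
pos=5: emit NUM '42' (now at pos=7)
pos=7: enter COMMENT mode (saw '/*')
exit COMMENT mode (now at pos=14)
pos=15: enter STRING mode
pos=15: ERROR — unterminated string

Answer: 15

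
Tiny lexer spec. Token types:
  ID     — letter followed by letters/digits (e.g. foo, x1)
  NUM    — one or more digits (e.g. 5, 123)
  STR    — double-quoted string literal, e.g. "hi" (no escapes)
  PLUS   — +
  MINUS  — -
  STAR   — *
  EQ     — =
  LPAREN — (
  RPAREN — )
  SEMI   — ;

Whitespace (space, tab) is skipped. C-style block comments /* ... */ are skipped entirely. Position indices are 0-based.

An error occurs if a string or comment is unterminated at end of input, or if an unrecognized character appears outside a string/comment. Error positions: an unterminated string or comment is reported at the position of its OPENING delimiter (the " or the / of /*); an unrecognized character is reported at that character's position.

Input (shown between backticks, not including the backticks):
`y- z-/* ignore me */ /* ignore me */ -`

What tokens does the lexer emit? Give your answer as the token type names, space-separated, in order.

pos=0: emit ID 'y' (now at pos=1)
pos=1: emit MINUS '-'
pos=3: emit ID 'z' (now at pos=4)
pos=4: emit MINUS '-'
pos=5: enter COMMENT mode (saw '/*')
exit COMMENT mode (now at pos=20)
pos=21: enter COMMENT mode (saw '/*')
exit COMMENT mode (now at pos=36)
pos=37: emit MINUS '-'
DONE. 5 tokens: [ID, MINUS, ID, MINUS, MINUS]

Answer: ID MINUS ID MINUS MINUS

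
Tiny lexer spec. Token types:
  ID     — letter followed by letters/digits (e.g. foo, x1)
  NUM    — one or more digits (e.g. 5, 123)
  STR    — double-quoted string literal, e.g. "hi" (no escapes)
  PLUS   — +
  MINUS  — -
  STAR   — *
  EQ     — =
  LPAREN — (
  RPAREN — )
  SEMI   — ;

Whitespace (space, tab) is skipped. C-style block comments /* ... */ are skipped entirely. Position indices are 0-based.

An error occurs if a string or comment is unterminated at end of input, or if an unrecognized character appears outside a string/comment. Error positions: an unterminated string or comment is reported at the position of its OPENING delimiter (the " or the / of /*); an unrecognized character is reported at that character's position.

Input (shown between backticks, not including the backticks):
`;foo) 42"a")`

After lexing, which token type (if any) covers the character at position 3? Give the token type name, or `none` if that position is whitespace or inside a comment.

pos=0: emit SEMI ';'
pos=1: emit ID 'foo' (now at pos=4)
pos=4: emit RPAREN ')'
pos=6: emit NUM '42' (now at pos=8)
pos=8: enter STRING mode
pos=8: emit STR "a" (now at pos=11)
pos=11: emit RPAREN ')'
DONE. 6 tokens: [SEMI, ID, RPAREN, NUM, STR, RPAREN]
Position 3: char is 'o' -> ID

Answer: ID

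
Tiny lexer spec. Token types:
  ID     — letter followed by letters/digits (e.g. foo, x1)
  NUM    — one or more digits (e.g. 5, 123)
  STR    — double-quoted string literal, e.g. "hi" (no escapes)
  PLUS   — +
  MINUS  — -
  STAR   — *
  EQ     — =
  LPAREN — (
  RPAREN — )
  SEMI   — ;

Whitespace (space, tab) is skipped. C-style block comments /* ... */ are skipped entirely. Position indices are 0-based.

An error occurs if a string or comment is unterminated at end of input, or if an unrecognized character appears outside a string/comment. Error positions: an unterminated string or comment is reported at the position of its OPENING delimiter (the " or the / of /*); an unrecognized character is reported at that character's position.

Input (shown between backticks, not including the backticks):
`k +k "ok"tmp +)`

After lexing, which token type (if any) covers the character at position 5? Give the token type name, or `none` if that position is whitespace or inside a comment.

Answer: STR

Derivation:
pos=0: emit ID 'k' (now at pos=1)
pos=2: emit PLUS '+'
pos=3: emit ID 'k' (now at pos=4)
pos=5: enter STRING mode
pos=5: emit STR "ok" (now at pos=9)
pos=9: emit ID 'tmp' (now at pos=12)
pos=13: emit PLUS '+'
pos=14: emit RPAREN ')'
DONE. 7 tokens: [ID, PLUS, ID, STR, ID, PLUS, RPAREN]
Position 5: char is '"' -> STR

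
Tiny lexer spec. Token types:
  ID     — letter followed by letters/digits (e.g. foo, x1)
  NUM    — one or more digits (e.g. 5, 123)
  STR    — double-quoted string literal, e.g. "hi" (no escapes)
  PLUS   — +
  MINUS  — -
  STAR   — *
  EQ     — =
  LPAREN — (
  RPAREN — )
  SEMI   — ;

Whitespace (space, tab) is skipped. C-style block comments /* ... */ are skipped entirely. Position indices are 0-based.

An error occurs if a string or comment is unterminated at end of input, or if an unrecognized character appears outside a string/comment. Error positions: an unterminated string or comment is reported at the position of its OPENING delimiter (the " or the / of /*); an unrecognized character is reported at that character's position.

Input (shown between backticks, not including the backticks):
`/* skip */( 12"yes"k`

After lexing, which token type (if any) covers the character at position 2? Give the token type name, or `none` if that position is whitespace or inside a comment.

pos=0: enter COMMENT mode (saw '/*')
exit COMMENT mode (now at pos=10)
pos=10: emit LPAREN '('
pos=12: emit NUM '12' (now at pos=14)
pos=14: enter STRING mode
pos=14: emit STR "yes" (now at pos=19)
pos=19: emit ID 'k' (now at pos=20)
DONE. 4 tokens: [LPAREN, NUM, STR, ID]
Position 2: char is ' ' -> none

Answer: none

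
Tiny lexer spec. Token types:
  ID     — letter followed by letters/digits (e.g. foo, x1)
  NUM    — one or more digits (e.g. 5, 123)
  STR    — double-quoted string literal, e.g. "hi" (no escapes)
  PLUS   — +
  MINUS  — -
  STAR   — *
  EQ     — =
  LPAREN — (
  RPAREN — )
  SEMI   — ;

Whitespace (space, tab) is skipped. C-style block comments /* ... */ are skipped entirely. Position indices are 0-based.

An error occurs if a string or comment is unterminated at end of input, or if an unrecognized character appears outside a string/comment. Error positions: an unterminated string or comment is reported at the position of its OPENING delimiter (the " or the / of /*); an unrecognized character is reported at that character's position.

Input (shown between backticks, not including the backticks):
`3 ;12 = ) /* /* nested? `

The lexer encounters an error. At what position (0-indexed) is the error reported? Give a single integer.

pos=0: emit NUM '3' (now at pos=1)
pos=2: emit SEMI ';'
pos=3: emit NUM '12' (now at pos=5)
pos=6: emit EQ '='
pos=8: emit RPAREN ')'
pos=10: enter COMMENT mode (saw '/*')
pos=10: ERROR — unterminated comment (reached EOF)

Answer: 10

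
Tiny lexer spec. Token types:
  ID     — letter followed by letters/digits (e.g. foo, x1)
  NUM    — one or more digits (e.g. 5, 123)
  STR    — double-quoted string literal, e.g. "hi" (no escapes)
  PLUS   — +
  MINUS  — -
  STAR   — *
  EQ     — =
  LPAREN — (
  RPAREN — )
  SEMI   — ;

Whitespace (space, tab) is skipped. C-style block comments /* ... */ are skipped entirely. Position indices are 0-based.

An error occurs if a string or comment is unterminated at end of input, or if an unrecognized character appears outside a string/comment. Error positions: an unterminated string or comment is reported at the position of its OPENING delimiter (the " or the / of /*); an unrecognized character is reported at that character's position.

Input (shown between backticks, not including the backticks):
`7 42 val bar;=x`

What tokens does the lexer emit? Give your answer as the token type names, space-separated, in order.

pos=0: emit NUM '7' (now at pos=1)
pos=2: emit NUM '42' (now at pos=4)
pos=5: emit ID 'val' (now at pos=8)
pos=9: emit ID 'bar' (now at pos=12)
pos=12: emit SEMI ';'
pos=13: emit EQ '='
pos=14: emit ID 'x' (now at pos=15)
DONE. 7 tokens: [NUM, NUM, ID, ID, SEMI, EQ, ID]

Answer: NUM NUM ID ID SEMI EQ ID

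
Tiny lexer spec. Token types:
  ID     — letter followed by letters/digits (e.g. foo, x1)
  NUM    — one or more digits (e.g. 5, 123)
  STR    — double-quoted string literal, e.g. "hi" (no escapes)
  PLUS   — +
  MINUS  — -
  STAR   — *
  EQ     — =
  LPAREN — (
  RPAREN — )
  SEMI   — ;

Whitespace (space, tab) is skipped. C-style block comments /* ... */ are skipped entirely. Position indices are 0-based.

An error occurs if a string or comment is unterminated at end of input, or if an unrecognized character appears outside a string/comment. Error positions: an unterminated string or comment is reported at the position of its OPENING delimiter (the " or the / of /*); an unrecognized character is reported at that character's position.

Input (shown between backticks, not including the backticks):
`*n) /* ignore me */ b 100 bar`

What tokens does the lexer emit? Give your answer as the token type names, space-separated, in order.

pos=0: emit STAR '*'
pos=1: emit ID 'n' (now at pos=2)
pos=2: emit RPAREN ')'
pos=4: enter COMMENT mode (saw '/*')
exit COMMENT mode (now at pos=19)
pos=20: emit ID 'b' (now at pos=21)
pos=22: emit NUM '100' (now at pos=25)
pos=26: emit ID 'bar' (now at pos=29)
DONE. 6 tokens: [STAR, ID, RPAREN, ID, NUM, ID]

Answer: STAR ID RPAREN ID NUM ID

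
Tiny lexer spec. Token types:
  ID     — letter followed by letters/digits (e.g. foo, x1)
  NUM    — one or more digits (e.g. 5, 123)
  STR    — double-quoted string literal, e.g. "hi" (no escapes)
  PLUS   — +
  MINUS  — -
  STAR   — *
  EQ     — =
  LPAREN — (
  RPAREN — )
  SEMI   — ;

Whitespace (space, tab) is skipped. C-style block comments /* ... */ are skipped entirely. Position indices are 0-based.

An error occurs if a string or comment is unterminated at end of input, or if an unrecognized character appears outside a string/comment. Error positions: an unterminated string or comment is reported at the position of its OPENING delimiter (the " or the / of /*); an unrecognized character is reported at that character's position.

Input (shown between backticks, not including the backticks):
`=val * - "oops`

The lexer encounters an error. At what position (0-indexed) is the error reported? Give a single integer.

pos=0: emit EQ '='
pos=1: emit ID 'val' (now at pos=4)
pos=5: emit STAR '*'
pos=7: emit MINUS '-'
pos=9: enter STRING mode
pos=9: ERROR — unterminated string

Answer: 9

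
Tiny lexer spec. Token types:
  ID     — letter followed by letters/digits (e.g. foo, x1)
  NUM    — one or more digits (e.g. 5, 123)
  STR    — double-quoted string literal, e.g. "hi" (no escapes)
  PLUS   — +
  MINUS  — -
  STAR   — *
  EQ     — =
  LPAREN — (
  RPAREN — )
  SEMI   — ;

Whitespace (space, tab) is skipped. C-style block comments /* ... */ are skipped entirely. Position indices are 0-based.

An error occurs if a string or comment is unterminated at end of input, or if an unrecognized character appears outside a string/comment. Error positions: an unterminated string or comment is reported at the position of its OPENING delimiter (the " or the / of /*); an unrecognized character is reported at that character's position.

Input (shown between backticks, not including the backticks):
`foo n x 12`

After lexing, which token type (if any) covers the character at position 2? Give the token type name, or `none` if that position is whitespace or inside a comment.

pos=0: emit ID 'foo' (now at pos=3)
pos=4: emit ID 'n' (now at pos=5)
pos=6: emit ID 'x' (now at pos=7)
pos=8: emit NUM '12' (now at pos=10)
DONE. 4 tokens: [ID, ID, ID, NUM]
Position 2: char is 'o' -> ID

Answer: ID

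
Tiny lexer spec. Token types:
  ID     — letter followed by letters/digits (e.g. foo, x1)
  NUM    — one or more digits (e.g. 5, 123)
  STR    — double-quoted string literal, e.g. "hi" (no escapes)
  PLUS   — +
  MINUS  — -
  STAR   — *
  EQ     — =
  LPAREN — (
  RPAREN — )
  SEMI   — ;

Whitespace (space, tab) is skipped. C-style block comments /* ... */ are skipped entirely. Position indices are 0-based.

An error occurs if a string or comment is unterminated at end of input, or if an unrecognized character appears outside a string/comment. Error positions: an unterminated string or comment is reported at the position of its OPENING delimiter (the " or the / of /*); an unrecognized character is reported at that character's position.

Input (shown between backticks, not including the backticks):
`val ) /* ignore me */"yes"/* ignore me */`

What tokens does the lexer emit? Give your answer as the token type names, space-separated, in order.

pos=0: emit ID 'val' (now at pos=3)
pos=4: emit RPAREN ')'
pos=6: enter COMMENT mode (saw '/*')
exit COMMENT mode (now at pos=21)
pos=21: enter STRING mode
pos=21: emit STR "yes" (now at pos=26)
pos=26: enter COMMENT mode (saw '/*')
exit COMMENT mode (now at pos=41)
DONE. 3 tokens: [ID, RPAREN, STR]

Answer: ID RPAREN STR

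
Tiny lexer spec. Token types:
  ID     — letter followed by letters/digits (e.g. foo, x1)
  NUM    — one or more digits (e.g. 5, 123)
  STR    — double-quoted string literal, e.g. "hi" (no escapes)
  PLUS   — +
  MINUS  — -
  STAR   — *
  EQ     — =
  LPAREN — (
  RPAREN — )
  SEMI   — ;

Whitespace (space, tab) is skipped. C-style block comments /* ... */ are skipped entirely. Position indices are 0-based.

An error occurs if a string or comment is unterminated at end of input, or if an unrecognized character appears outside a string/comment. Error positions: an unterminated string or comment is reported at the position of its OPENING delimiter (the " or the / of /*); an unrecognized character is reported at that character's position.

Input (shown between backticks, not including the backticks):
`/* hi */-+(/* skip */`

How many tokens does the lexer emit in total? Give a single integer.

Answer: 3

Derivation:
pos=0: enter COMMENT mode (saw '/*')
exit COMMENT mode (now at pos=8)
pos=8: emit MINUS '-'
pos=9: emit PLUS '+'
pos=10: emit LPAREN '('
pos=11: enter COMMENT mode (saw '/*')
exit COMMENT mode (now at pos=21)
DONE. 3 tokens: [MINUS, PLUS, LPAREN]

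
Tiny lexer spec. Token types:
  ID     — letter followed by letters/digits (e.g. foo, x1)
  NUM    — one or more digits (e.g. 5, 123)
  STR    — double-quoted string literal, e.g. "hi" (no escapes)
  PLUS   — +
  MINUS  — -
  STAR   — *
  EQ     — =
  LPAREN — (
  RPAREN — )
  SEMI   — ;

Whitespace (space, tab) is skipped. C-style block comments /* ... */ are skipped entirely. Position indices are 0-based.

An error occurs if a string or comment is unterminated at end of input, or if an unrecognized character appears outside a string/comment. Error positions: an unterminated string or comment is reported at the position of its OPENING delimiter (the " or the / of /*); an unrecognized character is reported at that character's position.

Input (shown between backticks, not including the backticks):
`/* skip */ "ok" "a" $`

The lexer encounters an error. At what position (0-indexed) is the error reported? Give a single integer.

Answer: 20

Derivation:
pos=0: enter COMMENT mode (saw '/*')
exit COMMENT mode (now at pos=10)
pos=11: enter STRING mode
pos=11: emit STR "ok" (now at pos=15)
pos=16: enter STRING mode
pos=16: emit STR "a" (now at pos=19)
pos=20: ERROR — unrecognized char '$'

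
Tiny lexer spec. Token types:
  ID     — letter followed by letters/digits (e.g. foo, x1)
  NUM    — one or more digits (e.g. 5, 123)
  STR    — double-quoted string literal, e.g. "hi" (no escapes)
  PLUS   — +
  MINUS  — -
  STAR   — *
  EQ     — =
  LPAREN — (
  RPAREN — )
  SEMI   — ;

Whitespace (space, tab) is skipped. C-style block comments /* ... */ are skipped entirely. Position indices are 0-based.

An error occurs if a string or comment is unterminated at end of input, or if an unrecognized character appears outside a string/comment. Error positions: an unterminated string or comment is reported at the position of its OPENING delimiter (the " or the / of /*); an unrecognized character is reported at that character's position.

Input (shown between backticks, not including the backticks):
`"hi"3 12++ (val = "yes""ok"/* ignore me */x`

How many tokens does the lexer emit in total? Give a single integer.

Answer: 11

Derivation:
pos=0: enter STRING mode
pos=0: emit STR "hi" (now at pos=4)
pos=4: emit NUM '3' (now at pos=5)
pos=6: emit NUM '12' (now at pos=8)
pos=8: emit PLUS '+'
pos=9: emit PLUS '+'
pos=11: emit LPAREN '('
pos=12: emit ID 'val' (now at pos=15)
pos=16: emit EQ '='
pos=18: enter STRING mode
pos=18: emit STR "yes" (now at pos=23)
pos=23: enter STRING mode
pos=23: emit STR "ok" (now at pos=27)
pos=27: enter COMMENT mode (saw '/*')
exit COMMENT mode (now at pos=42)
pos=42: emit ID 'x' (now at pos=43)
DONE. 11 tokens: [STR, NUM, NUM, PLUS, PLUS, LPAREN, ID, EQ, STR, STR, ID]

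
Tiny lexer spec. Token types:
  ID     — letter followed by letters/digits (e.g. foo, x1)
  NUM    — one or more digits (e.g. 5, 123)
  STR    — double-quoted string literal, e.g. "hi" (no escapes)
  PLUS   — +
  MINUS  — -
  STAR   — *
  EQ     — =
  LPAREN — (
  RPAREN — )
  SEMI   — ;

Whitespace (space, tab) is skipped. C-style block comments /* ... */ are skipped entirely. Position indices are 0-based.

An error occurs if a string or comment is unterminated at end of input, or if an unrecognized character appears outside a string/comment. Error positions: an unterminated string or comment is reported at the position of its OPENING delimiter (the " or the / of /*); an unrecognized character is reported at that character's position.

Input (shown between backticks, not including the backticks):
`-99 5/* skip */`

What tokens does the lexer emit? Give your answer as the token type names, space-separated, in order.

Answer: MINUS NUM NUM

Derivation:
pos=0: emit MINUS '-'
pos=1: emit NUM '99' (now at pos=3)
pos=4: emit NUM '5' (now at pos=5)
pos=5: enter COMMENT mode (saw '/*')
exit COMMENT mode (now at pos=15)
DONE. 3 tokens: [MINUS, NUM, NUM]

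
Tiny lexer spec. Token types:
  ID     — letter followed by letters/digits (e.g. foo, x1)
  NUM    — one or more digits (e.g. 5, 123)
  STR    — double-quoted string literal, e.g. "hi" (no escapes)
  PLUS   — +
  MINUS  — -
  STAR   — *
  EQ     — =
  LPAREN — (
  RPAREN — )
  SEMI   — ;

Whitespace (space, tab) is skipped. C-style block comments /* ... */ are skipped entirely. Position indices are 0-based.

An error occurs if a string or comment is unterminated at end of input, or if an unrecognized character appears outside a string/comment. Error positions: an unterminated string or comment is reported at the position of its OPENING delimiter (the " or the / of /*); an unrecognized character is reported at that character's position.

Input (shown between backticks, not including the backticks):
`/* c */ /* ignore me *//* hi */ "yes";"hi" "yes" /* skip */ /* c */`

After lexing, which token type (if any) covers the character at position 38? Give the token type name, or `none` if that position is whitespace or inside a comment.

pos=0: enter COMMENT mode (saw '/*')
exit COMMENT mode (now at pos=7)
pos=8: enter COMMENT mode (saw '/*')
exit COMMENT mode (now at pos=23)
pos=23: enter COMMENT mode (saw '/*')
exit COMMENT mode (now at pos=31)
pos=32: enter STRING mode
pos=32: emit STR "yes" (now at pos=37)
pos=37: emit SEMI ';'
pos=38: enter STRING mode
pos=38: emit STR "hi" (now at pos=42)
pos=43: enter STRING mode
pos=43: emit STR "yes" (now at pos=48)
pos=49: enter COMMENT mode (saw '/*')
exit COMMENT mode (now at pos=59)
pos=60: enter COMMENT mode (saw '/*')
exit COMMENT mode (now at pos=67)
DONE. 4 tokens: [STR, SEMI, STR, STR]
Position 38: char is '"' -> STR

Answer: STR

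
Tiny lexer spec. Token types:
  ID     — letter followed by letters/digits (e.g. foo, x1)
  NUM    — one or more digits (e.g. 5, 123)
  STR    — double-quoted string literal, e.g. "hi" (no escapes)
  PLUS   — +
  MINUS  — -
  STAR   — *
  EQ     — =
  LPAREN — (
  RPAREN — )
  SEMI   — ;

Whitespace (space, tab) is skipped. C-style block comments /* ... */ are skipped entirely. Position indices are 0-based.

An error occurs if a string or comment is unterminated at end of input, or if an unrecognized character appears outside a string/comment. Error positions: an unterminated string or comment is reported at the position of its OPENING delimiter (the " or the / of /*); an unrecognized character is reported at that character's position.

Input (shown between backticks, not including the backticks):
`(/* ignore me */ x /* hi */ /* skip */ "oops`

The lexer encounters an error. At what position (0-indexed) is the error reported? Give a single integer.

Answer: 39

Derivation:
pos=0: emit LPAREN '('
pos=1: enter COMMENT mode (saw '/*')
exit COMMENT mode (now at pos=16)
pos=17: emit ID 'x' (now at pos=18)
pos=19: enter COMMENT mode (saw '/*')
exit COMMENT mode (now at pos=27)
pos=28: enter COMMENT mode (saw '/*')
exit COMMENT mode (now at pos=38)
pos=39: enter STRING mode
pos=39: ERROR — unterminated string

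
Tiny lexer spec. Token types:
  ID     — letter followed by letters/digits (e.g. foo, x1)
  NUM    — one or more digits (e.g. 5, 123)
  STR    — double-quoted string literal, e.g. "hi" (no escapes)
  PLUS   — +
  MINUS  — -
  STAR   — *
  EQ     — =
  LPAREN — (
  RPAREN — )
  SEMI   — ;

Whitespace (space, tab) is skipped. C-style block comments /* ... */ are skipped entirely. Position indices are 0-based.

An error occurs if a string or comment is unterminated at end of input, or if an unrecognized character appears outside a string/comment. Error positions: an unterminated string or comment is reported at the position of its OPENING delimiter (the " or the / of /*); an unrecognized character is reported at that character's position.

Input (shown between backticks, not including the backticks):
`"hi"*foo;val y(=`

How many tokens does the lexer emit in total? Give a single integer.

Answer: 8

Derivation:
pos=0: enter STRING mode
pos=0: emit STR "hi" (now at pos=4)
pos=4: emit STAR '*'
pos=5: emit ID 'foo' (now at pos=8)
pos=8: emit SEMI ';'
pos=9: emit ID 'val' (now at pos=12)
pos=13: emit ID 'y' (now at pos=14)
pos=14: emit LPAREN '('
pos=15: emit EQ '='
DONE. 8 tokens: [STR, STAR, ID, SEMI, ID, ID, LPAREN, EQ]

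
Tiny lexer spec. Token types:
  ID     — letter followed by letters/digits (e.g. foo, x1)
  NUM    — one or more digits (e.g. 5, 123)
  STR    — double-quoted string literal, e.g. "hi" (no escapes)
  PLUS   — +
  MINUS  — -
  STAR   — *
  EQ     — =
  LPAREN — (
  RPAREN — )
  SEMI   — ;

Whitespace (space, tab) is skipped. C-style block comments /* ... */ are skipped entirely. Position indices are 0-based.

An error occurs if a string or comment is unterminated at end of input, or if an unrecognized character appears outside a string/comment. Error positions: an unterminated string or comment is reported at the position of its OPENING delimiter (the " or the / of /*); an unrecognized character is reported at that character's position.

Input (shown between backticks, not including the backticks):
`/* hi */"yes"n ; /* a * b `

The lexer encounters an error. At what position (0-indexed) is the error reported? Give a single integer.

pos=0: enter COMMENT mode (saw '/*')
exit COMMENT mode (now at pos=8)
pos=8: enter STRING mode
pos=8: emit STR "yes" (now at pos=13)
pos=13: emit ID 'n' (now at pos=14)
pos=15: emit SEMI ';'
pos=17: enter COMMENT mode (saw '/*')
pos=17: ERROR — unterminated comment (reached EOF)

Answer: 17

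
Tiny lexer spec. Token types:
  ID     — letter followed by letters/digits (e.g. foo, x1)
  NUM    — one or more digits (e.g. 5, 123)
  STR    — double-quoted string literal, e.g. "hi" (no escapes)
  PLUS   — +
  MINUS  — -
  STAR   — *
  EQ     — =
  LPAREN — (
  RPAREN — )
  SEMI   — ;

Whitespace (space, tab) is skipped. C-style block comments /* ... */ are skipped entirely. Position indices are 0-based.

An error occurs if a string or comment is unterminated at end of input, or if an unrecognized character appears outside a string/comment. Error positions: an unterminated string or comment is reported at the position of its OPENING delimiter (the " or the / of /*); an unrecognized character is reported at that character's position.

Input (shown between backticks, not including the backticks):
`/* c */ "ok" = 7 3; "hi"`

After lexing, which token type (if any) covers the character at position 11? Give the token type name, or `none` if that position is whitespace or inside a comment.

Answer: STR

Derivation:
pos=0: enter COMMENT mode (saw '/*')
exit COMMENT mode (now at pos=7)
pos=8: enter STRING mode
pos=8: emit STR "ok" (now at pos=12)
pos=13: emit EQ '='
pos=15: emit NUM '7' (now at pos=16)
pos=17: emit NUM '3' (now at pos=18)
pos=18: emit SEMI ';'
pos=20: enter STRING mode
pos=20: emit STR "hi" (now at pos=24)
DONE. 6 tokens: [STR, EQ, NUM, NUM, SEMI, STR]
Position 11: char is '"' -> STR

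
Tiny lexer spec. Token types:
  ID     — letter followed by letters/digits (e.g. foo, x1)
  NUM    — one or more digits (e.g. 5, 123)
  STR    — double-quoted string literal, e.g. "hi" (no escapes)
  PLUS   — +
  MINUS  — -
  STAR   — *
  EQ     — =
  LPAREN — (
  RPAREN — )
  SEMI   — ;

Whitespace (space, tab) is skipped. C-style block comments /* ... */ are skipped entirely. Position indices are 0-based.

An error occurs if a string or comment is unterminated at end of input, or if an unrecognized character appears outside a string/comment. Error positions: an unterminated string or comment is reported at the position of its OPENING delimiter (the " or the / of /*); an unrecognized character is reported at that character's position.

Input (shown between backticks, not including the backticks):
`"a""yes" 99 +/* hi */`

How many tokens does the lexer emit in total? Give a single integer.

Answer: 4

Derivation:
pos=0: enter STRING mode
pos=0: emit STR "a" (now at pos=3)
pos=3: enter STRING mode
pos=3: emit STR "yes" (now at pos=8)
pos=9: emit NUM '99' (now at pos=11)
pos=12: emit PLUS '+'
pos=13: enter COMMENT mode (saw '/*')
exit COMMENT mode (now at pos=21)
DONE. 4 tokens: [STR, STR, NUM, PLUS]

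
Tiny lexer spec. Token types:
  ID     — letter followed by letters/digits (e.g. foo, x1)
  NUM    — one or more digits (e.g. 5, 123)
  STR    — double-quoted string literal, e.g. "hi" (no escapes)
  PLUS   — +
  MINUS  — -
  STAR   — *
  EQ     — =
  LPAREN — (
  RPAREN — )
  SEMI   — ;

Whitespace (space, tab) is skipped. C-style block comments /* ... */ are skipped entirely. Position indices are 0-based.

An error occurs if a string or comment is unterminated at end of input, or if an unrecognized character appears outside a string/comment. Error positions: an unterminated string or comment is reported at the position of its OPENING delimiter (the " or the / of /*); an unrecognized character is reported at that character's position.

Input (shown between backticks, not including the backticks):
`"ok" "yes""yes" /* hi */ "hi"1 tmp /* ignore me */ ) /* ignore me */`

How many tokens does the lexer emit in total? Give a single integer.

pos=0: enter STRING mode
pos=0: emit STR "ok" (now at pos=4)
pos=5: enter STRING mode
pos=5: emit STR "yes" (now at pos=10)
pos=10: enter STRING mode
pos=10: emit STR "yes" (now at pos=15)
pos=16: enter COMMENT mode (saw '/*')
exit COMMENT mode (now at pos=24)
pos=25: enter STRING mode
pos=25: emit STR "hi" (now at pos=29)
pos=29: emit NUM '1' (now at pos=30)
pos=31: emit ID 'tmp' (now at pos=34)
pos=35: enter COMMENT mode (saw '/*')
exit COMMENT mode (now at pos=50)
pos=51: emit RPAREN ')'
pos=53: enter COMMENT mode (saw '/*')
exit COMMENT mode (now at pos=68)
DONE. 7 tokens: [STR, STR, STR, STR, NUM, ID, RPAREN]

Answer: 7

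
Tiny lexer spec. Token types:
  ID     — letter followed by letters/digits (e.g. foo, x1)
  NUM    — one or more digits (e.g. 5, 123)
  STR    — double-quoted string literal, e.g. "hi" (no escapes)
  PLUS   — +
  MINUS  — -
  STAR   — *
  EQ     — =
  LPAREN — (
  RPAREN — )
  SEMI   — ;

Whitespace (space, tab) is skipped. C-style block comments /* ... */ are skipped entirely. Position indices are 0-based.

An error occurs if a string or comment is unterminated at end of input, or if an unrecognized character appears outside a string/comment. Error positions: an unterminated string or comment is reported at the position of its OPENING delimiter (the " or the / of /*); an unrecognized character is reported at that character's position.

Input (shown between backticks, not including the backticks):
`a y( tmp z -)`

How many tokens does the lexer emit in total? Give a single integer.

pos=0: emit ID 'a' (now at pos=1)
pos=2: emit ID 'y' (now at pos=3)
pos=3: emit LPAREN '('
pos=5: emit ID 'tmp' (now at pos=8)
pos=9: emit ID 'z' (now at pos=10)
pos=11: emit MINUS '-'
pos=12: emit RPAREN ')'
DONE. 7 tokens: [ID, ID, LPAREN, ID, ID, MINUS, RPAREN]

Answer: 7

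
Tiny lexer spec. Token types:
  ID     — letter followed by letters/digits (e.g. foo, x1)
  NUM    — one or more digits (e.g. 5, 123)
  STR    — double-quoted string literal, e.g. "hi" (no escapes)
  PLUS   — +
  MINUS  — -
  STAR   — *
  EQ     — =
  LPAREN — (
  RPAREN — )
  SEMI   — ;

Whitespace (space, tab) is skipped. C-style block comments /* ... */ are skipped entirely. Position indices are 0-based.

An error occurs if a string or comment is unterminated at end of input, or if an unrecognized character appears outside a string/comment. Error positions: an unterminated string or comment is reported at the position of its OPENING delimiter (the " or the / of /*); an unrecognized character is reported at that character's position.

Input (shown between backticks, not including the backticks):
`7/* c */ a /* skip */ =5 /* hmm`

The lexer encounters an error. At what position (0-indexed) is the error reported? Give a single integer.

pos=0: emit NUM '7' (now at pos=1)
pos=1: enter COMMENT mode (saw '/*')
exit COMMENT mode (now at pos=8)
pos=9: emit ID 'a' (now at pos=10)
pos=11: enter COMMENT mode (saw '/*')
exit COMMENT mode (now at pos=21)
pos=22: emit EQ '='
pos=23: emit NUM '5' (now at pos=24)
pos=25: enter COMMENT mode (saw '/*')
pos=25: ERROR — unterminated comment (reached EOF)

Answer: 25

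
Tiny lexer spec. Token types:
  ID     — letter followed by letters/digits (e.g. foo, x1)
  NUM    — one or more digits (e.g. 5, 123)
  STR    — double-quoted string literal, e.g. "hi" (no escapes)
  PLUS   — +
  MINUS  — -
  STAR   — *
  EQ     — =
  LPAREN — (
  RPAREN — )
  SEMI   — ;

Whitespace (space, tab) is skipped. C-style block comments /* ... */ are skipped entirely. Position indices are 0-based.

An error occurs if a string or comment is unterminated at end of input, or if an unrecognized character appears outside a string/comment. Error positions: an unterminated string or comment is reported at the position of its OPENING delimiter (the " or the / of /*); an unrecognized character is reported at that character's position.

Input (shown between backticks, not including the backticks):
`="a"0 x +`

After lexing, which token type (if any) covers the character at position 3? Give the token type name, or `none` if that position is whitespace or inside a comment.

Answer: STR

Derivation:
pos=0: emit EQ '='
pos=1: enter STRING mode
pos=1: emit STR "a" (now at pos=4)
pos=4: emit NUM '0' (now at pos=5)
pos=6: emit ID 'x' (now at pos=7)
pos=8: emit PLUS '+'
DONE. 5 tokens: [EQ, STR, NUM, ID, PLUS]
Position 3: char is '"' -> STR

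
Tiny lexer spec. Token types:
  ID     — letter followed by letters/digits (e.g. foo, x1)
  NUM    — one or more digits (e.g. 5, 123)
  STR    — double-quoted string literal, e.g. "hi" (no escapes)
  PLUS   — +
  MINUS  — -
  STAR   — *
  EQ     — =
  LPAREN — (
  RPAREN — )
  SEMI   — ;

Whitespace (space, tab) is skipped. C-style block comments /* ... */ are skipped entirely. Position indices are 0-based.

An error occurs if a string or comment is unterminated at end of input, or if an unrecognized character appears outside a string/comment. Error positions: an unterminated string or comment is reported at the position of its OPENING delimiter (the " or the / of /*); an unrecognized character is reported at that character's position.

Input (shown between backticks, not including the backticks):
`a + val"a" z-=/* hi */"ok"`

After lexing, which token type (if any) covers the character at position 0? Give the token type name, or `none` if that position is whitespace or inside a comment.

Answer: ID

Derivation:
pos=0: emit ID 'a' (now at pos=1)
pos=2: emit PLUS '+'
pos=4: emit ID 'val' (now at pos=7)
pos=7: enter STRING mode
pos=7: emit STR "a" (now at pos=10)
pos=11: emit ID 'z' (now at pos=12)
pos=12: emit MINUS '-'
pos=13: emit EQ '='
pos=14: enter COMMENT mode (saw '/*')
exit COMMENT mode (now at pos=22)
pos=22: enter STRING mode
pos=22: emit STR "ok" (now at pos=26)
DONE. 8 tokens: [ID, PLUS, ID, STR, ID, MINUS, EQ, STR]
Position 0: char is 'a' -> ID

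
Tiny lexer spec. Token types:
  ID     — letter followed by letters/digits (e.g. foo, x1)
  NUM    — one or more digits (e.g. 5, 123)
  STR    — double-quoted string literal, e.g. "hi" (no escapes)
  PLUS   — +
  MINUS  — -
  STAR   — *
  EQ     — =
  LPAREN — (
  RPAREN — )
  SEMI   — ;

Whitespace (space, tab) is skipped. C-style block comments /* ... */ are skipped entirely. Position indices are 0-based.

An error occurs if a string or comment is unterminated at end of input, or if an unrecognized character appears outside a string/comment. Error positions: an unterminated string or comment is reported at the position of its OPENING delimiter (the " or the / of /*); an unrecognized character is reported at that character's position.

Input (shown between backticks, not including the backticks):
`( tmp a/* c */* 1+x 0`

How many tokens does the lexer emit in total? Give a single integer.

pos=0: emit LPAREN '('
pos=2: emit ID 'tmp' (now at pos=5)
pos=6: emit ID 'a' (now at pos=7)
pos=7: enter COMMENT mode (saw '/*')
exit COMMENT mode (now at pos=14)
pos=14: emit STAR '*'
pos=16: emit NUM '1' (now at pos=17)
pos=17: emit PLUS '+'
pos=18: emit ID 'x' (now at pos=19)
pos=20: emit NUM '0' (now at pos=21)
DONE. 8 tokens: [LPAREN, ID, ID, STAR, NUM, PLUS, ID, NUM]

Answer: 8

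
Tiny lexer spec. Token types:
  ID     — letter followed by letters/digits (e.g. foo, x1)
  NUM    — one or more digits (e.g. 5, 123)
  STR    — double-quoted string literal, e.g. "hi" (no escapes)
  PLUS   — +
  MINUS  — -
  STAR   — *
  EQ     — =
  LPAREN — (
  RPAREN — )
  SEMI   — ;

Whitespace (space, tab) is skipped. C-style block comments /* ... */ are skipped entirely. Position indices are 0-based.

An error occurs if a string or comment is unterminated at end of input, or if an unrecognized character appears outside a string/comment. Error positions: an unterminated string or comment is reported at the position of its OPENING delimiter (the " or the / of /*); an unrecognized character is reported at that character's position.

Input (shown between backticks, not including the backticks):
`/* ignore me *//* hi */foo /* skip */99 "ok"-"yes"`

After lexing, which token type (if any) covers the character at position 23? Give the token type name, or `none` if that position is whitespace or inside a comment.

pos=0: enter COMMENT mode (saw '/*')
exit COMMENT mode (now at pos=15)
pos=15: enter COMMENT mode (saw '/*')
exit COMMENT mode (now at pos=23)
pos=23: emit ID 'foo' (now at pos=26)
pos=27: enter COMMENT mode (saw '/*')
exit COMMENT mode (now at pos=37)
pos=37: emit NUM '99' (now at pos=39)
pos=40: enter STRING mode
pos=40: emit STR "ok" (now at pos=44)
pos=44: emit MINUS '-'
pos=45: enter STRING mode
pos=45: emit STR "yes" (now at pos=50)
DONE. 5 tokens: [ID, NUM, STR, MINUS, STR]
Position 23: char is 'f' -> ID

Answer: ID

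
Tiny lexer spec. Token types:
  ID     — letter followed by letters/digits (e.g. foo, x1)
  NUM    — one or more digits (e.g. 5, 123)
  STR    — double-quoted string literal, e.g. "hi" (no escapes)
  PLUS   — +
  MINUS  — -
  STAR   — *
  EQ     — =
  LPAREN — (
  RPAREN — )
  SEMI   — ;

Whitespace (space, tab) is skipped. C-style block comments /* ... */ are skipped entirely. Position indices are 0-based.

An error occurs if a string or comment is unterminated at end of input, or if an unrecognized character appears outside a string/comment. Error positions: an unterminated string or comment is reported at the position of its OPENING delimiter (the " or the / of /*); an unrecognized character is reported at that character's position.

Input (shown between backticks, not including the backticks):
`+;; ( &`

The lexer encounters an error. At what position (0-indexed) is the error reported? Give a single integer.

pos=0: emit PLUS '+'
pos=1: emit SEMI ';'
pos=2: emit SEMI ';'
pos=4: emit LPAREN '('
pos=6: ERROR — unrecognized char '&'

Answer: 6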